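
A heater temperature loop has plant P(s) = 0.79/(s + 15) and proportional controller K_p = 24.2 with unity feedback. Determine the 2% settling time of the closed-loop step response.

Closed-loop transfer function: T(s) = K_p·P(s)/(1 + K_p·P(s)) = 19.12/(s + 15 + 19.12) = 19.12/(s + 34.12).
Time constant τ = 1/34.12 = 0.02931 s, so the 2% settling time is about 4τ = 0.117 s.

T_s ≈ 0.117 s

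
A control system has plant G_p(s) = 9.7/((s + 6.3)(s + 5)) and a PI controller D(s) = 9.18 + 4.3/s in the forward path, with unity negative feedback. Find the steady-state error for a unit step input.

The open loop D(s)G_p(s) has a pole at the origin (type 1), so the static position error constant is infinite and e_ss = 1/(1+∞) = 0.

0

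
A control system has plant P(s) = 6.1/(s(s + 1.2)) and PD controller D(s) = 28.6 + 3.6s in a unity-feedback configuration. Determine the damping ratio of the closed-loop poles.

ζ = 0.877

Forward path: (28.6 + 3.6s)·6.1/(s(s+1.2)). The closed-loop characteristic equation is s² + (1.2 + 6.1·3.6)s + 6.1·28.6 = 0.
That is s² + 23.16s + 174.5 = 0, so ω_n = 13.21 rad/s and ζ = 23.16/(2·13.21) = 0.8767.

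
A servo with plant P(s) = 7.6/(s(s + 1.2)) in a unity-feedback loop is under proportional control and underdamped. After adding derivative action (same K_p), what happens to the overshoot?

decrease

The derivative term adds K·K_d to the s-coefficient of the characteristic equation, raising 2ζω_n while ω_n is unchanged; ζ increases, so overshoot decreases.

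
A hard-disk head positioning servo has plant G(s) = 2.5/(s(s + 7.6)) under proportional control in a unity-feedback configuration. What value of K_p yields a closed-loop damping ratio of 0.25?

Closed-loop characteristic equation: s² + 7.6s + K_p·2.5 = 0.
So ω_n = √(2.5K_p) and 2ζω_n = 7.6, giving ζ = 7.6/(2√(2.5K_p)).
Setting ζ = 0.25: √(2.5K_p) = 7.6/(2·0.25) = 15.2, so K_p = 231/2.5 = 92.4.

K_p = 92.4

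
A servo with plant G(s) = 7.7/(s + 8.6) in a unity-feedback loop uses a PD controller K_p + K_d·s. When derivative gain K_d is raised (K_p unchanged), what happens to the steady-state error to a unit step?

K_d affects only the transient (the s-coefficient); the DC loop gain, and hence e_ss, depends only on K_p.

unchanged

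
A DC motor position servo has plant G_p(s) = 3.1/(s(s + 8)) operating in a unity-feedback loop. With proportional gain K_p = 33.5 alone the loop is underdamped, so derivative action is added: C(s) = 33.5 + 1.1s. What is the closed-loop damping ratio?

Forward path: (33.5 + 1.1s)·3.1/(s(s+8)). The closed-loop characteristic equation is s² + (8 + 3.1·1.1)s + 3.1·33.5 = 0.
That is s² + 11.41s + 103.9 = 0, so ω_n = 10.19 rad/s and ζ = 11.41/(2·10.19) = 0.5598.

ζ = 0.56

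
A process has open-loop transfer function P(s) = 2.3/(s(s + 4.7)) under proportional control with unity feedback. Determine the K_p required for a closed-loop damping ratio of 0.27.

K_p = 32.9

Closed-loop characteristic equation: s² + 4.7s + K_p·2.3 = 0.
So ω_n = √(2.3K_p) and 2ζω_n = 4.7, giving ζ = 4.7/(2√(2.3K_p)).
Setting ζ = 0.27: √(2.3K_p) = 4.7/(2·0.27) = 8.704, so K_p = 75.75/2.3 = 32.9.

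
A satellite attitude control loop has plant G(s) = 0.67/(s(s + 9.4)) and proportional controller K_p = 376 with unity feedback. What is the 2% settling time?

T_s ≈ 0.851 s

Closed-loop characteristic equation: s² + 9.4s + 251.9 = 0, so ω_n = 15.87 rad/s and ζ = 9.4/(2·15.87) = 0.2961.
2% settling time T_s ≈ 4/(ζω_n) = 4/4.7 = 0.851 s.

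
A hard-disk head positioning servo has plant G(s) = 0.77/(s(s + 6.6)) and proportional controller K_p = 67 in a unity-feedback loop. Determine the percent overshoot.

The closed-loop denominator s² + 6.6s + 51.59 gives ω_n = √51.59 = 7.183 and ζ = 6.6/(2ω_n) = 0.4594.
%OS = 100·exp(−πζ/√(1−ζ²)) = 100·exp(−π·0.4594/√0.7889) = 19.7%.

19.7%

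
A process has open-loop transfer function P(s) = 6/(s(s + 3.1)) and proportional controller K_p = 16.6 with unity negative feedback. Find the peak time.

Closed-loop characteristic equation: s² + 3.1s + 99.6 = 0, so ω_n = 9.98 rad/s and ζ = 3.1/(2·9.98) = 0.1553.
Damped frequency ω_d = ω_n√(1−ζ²) = 9.859 rad/s, so peak time T_p = π/ω_d = 0.319 s.

T_p = 0.319 s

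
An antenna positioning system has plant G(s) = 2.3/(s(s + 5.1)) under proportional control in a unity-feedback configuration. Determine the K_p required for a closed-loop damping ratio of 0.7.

Closed-loop characteristic equation: s² + 5.1s + K_p·2.3 = 0.
So ω_n = √(2.3K_p) and 2ζω_n = 5.1, giving ζ = 5.1/(2√(2.3K_p)).
Setting ζ = 0.7: √(2.3K_p) = 5.1/(2·0.7) = 3.643, so K_p = 13.27/2.3 = 5.77.

K_p = 5.77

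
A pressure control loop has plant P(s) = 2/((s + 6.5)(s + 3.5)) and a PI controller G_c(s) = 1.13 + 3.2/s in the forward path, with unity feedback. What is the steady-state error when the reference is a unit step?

The open loop G_c(s)P(s) has a pole at the origin (type 1), so the static position error constant is infinite and e_ss = 1/(1+∞) = 0.

0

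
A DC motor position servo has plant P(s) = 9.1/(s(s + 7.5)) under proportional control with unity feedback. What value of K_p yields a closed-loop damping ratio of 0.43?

K_p = 8.36

Closed-loop characteristic equation: s² + 7.5s + K_p·9.1 = 0.
So ω_n = √(9.1K_p) and 2ζω_n = 7.5, giving ζ = 7.5/(2√(9.1K_p)).
Setting ζ = 0.43: √(9.1K_p) = 7.5/(2·0.43) = 8.721, so K_p = 76.05/9.1 = 8.36.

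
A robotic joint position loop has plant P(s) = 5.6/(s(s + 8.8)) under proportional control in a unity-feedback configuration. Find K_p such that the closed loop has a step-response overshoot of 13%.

From %OS = 100·exp(−πζ/√(1−ζ²)) = 13%, ζ = −ln(0.13)/√(π²+ln²(0.13)) = 0.5446.
Characteristic equation s² + 8.8s + 5.6K_p = 0 gives ζ = 8.8/(2√(5.6K_p)).
Setting ζ = 0.5446: √(5.6K_p) = 8.8/(2·0.5446) = 8.079, so K_p = 65.26/5.6 = 11.7.

K_p = 11.7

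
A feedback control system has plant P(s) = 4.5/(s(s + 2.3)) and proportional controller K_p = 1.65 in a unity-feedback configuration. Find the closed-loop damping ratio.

ζ = 0.422

1 + K_p·P(s) = 0 gives s² + 2.3s + 7.425 = 0.
Matching s² + 2ζω_n s + ω_n²: ω_n = √7.425 = 2.725 rad/s and 2ζω_n = 2.3, so ζ = 2.3/(2·2.725) = 0.422.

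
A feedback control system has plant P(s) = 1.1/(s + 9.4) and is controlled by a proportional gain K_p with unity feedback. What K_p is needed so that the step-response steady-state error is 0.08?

The loop is type 0, so e_ss(step) = 1/(1 + K_pos) with K_pos = K_p·P(0).
P(0) = 0.117. Require 1/(1 + K_p·0.117) = 0.08, so 1 + 0.117·K_p = 12.5.
K_p = (12.5 − 1)/0.117 = 98.3.

K_p = 98.3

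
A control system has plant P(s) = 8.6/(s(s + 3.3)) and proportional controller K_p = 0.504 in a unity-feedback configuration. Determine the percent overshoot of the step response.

The closed-loop denominator s² + 3.3s + 4.334 gives ω_n = √4.334 = 2.082 and ζ = 3.3/(2ω_n) = 0.7925.
%OS = 100·exp(−πζ/√(1−ζ²)) = 100·exp(−π·0.7925/√0.3719) = 1.69%.

1.69%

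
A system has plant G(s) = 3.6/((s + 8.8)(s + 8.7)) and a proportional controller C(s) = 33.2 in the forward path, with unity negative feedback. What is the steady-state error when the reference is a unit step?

0.39

The loop is type 0. Static position error constant K_pos = C(0)·G(0) = 33.2·0.04702 = 1.561.
Steady-state error to a unit step: e_ss = 1/(1+K_pos) = 1/2.561 = 0.39.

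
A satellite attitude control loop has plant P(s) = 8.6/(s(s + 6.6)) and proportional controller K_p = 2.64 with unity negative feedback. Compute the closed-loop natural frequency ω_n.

1 + K_p·P(s) = 0 gives s² + 6.6s + 22.7 = 0.
Matching s² + 2ζω_n s + ω_n²: ω_n = √22.7 = 4.765 rad/s and 2ζω_n = 6.6, so ζ = 6.6/(2·4.765) = 0.693.

ω_n = 4.76 rad/s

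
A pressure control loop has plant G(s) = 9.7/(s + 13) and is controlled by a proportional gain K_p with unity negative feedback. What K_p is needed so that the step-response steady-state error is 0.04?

K_p = 32.2

Steady-state error for a unit step on this type-0 loop is 1/(1 + K_p·G(0)).
G(0) = 0.7462. Require 1/(1 + K_p·0.7462) = 0.04, so 1 + 0.7462·K_p = 25.
K_p = (25 − 1)/0.7462 = 32.2.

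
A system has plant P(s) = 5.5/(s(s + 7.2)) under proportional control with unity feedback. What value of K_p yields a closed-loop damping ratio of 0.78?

K_p = 3.87

Closed-loop characteristic equation: s² + 7.2s + K_p·5.5 = 0.
So ω_n = √(5.5K_p) and 2ζω_n = 7.2, giving ζ = 7.2/(2√(5.5K_p)).
Setting ζ = 0.78: √(5.5K_p) = 7.2/(2·0.78) = 4.615, so K_p = 21.3/5.5 = 3.87.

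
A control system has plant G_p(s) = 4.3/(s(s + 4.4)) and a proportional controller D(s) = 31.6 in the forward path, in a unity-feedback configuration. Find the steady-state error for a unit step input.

0

The open loop D(s)G_p(s) has a pole at the origin (type 1), so the static position error constant is infinite and e_ss = 1/(1+∞) = 0.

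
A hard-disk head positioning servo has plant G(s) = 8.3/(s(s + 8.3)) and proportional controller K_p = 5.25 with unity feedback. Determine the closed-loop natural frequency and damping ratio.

1 + K_p·G(s) = 0 gives s² + 8.3s + 43.58 = 0.
So ω_n² = 43.58 ⇒ ω_n = 6.601 rad/s, and ζ = 8.3/(2ω_n) = 0.629.

ω_n = 6.6 rad/s, ζ = 0.629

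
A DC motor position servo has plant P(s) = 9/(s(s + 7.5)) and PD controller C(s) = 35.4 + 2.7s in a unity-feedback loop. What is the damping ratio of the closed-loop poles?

ζ = 0.891

Forward path: (35.4 + 2.7s)·9/(s(s+7.5)). The closed-loop characteristic equation is s² + (7.5 + 9·2.7)s + 9·35.4 = 0.
That is s² + 31.8s + 318.6 = 0, so ω_n = 17.85 rad/s and ζ = 31.8/(2·17.85) = 0.8908.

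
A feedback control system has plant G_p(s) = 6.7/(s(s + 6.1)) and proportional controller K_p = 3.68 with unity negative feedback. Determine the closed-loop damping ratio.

ζ = 0.614

The closed-loop denominator is s(s+6.1) + 3.68·6.7 = s² + 6.1s + 24.66.
So ω_n² = 24.66 ⇒ ω_n = 4.965 rad/s, and ζ = 6.1/(2ω_n) = 0.614.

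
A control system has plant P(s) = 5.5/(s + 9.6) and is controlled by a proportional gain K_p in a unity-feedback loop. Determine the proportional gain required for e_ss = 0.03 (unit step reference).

The loop is type 0, so e_ss(step) = 1/(1 + K_pos) with K_pos = K_p·P(0).
P(0) = 0.5729. Require 1/(1 + K_p·0.5729) = 0.03, so 1 + 0.5729·K_p = 33.33.
K_p = (33.33 − 1)/0.5729 = 56.4.

K_p = 56.4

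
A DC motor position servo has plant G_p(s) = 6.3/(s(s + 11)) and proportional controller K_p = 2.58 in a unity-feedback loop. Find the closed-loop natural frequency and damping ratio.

ω_n = 4.03 rad/s, ζ = 1.36

With unity feedback the closed-loop characteristic equation is s² + 11s + 2.58·6.3 = s² + 11s + 16.25 = 0.
So ω_n² = 16.25 ⇒ ω_n = 4.032 rad/s, and ζ = 11/(2ω_n) = 1.36.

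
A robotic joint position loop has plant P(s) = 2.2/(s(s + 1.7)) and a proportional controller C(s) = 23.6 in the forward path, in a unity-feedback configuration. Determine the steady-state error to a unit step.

The open loop C(s)P(s) has a pole at the origin (type 1), so the static position error constant is infinite and e_ss = 1/(1+∞) = 0.

0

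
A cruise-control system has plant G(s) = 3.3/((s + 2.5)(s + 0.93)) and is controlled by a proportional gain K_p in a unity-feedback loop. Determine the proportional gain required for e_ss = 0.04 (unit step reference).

K_p = 16.9

For a type-0 loop with proportional control, e_ss = 1/(1 + K_p·G(0)).
G(0) = 1.419. Require 1/(1 + K_p·1.419) = 0.04, so 1 + 1.419·K_p = 25.
K_p = (25 − 1)/1.419 = 16.9.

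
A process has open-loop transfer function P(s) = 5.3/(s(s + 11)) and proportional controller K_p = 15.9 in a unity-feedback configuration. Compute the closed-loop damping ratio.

With unity feedback the closed-loop characteristic equation is s² + 11s + 15.9·5.3 = s² + 11s + 84.27 = 0.
So ω_n² = 84.27 ⇒ ω_n = 9.18 rad/s, and ζ = 11/(2ω_n) = 0.599.

ζ = 0.599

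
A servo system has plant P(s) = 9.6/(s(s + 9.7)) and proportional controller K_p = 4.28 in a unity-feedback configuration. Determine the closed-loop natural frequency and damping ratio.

1 + K_p·P(s) = 0 gives s² + 9.7s + 41.09 = 0.
So ω_n² = 41.09 ⇒ ω_n = 6.41 rad/s, and ζ = 9.7/(2ω_n) = 0.757.

ω_n = 6.41 rad/s, ζ = 0.757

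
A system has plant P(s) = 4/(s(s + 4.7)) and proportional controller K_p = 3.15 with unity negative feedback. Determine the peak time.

The closed-loop denominator s² + 4.7s + 12.6 gives ω_n = √12.6 = 3.55 and ζ = 4.7/(2ω_n) = 0.662.
Damped frequency ω_d = ω_n√(1−ζ²) = 2.66 rad/s, so peak time T_p = π/ω_d = 1.18 s.

T_p = 1.18 s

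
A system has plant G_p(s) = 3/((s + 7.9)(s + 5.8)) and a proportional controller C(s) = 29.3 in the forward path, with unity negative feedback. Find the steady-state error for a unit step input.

The loop is type 0. Static position error constant K_pos = C(0)·G_p(0) = 29.3·0.06547 = 1.918.
Steady-state error to a unit step: e_ss = 1/(1+K_pos) = 1/2.918 = 0.343.

0.343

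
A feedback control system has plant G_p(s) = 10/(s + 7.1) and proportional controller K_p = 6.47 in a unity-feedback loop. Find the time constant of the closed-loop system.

Closed-loop transfer function: T(s) = K_p·G_p(s)/(1 + K_p·G_p(s)) = 64.7/(s + 7.1 + 64.7) = 64.7/(s + 71.8).
Time constant τ = 1/71.8 = 0.0139 s.

τ = 0.0139 s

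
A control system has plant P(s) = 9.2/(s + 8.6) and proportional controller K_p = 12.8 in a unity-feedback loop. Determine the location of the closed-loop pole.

s = -126.4

Closed-loop transfer function: T(s) = K_p·P(s)/(1 + K_p·P(s)) = 117.8/(s + 8.6 + 117.8) = 117.8/(s + 126.4).
The closed-loop pole is at s = −126.4.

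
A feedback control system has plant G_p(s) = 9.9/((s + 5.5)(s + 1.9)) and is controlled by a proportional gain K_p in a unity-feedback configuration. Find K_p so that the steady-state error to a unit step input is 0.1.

For a type-0 loop with proportional control, e_ss = 1/(1 + K_p·G_p(0)).
G_p(0) = 0.9474. Require 1/(1 + K_p·0.9474) = 0.1, so 1 + 0.9474·K_p = 10.
K_p = (10 − 1)/0.9474 = 9.5.

K_p = 9.5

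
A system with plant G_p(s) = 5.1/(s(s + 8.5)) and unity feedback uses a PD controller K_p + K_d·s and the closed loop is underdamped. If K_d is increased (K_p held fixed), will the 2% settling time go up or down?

decrease

Characteristic equation s² + (8.5 + 5.1K_d)s + 5.1K_p = 0: raising K_d increases ζω_n = (8.5+5.1K_d)/2 while the loop stays underdamped, so T_s ≈ 4/(ζω_n) decreases.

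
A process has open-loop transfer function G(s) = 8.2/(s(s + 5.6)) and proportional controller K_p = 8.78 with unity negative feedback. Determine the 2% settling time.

From 1 + K_pG(s) = 0: s² + 5.6s + 72 = 0 ⇒ ω_n = 8.485, ζ = 0.33.
2% settling time T_s ≈ 4/(ζω_n) = 4/2.8 = 1.43 s.

T_s ≈ 1.43 s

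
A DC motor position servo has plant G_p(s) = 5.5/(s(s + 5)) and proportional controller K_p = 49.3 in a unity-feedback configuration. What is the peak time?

T_p = 0.193 s

Closed-loop characteristic equation: s² + 5s + 271.1 = 0, so ω_n = 16.47 rad/s and ζ = 5/(2·16.47) = 0.1518.
Damped frequency ω_d = ω_n√(1−ζ²) = 16.28 rad/s, so peak time T_p = π/ω_d = 0.193 s.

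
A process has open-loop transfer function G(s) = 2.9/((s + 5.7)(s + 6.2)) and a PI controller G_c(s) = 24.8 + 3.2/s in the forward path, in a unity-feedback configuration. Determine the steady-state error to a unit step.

The open loop G_c(s)G(s) has a pole at the origin (type 1), so the static position error constant is infinite and e_ss = 1/(1+∞) = 0.

0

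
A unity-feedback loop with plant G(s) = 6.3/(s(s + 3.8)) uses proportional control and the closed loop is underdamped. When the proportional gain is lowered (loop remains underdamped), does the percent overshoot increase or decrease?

ζ = 3.8/(2√(6.3K_p)) rises as K_p falls; higher damping means less overshoot.

decrease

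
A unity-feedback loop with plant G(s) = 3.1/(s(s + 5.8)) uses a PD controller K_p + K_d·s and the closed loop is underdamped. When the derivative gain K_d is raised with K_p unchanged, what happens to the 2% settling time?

decrease

Characteristic equation s² + (5.8 + 3.1K_d)s + 3.1K_p = 0: raising K_d increases ζω_n = (5.8+3.1K_d)/2 while the loop stays underdamped, so T_s ≈ 4/(ζω_n) decreases.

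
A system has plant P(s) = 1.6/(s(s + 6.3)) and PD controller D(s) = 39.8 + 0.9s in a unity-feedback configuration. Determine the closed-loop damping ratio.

Forward path: (39.8 + 0.9s)·1.6/(s(s+6.3)). The closed-loop characteristic equation is s² + (6.3 + 1.6·0.9)s + 1.6·39.8 = 0.
That is s² + 7.74s + 63.68 = 0, so ω_n = 7.98 rad/s and ζ = 7.74/(2·7.98) = 0.485.

ζ = 0.485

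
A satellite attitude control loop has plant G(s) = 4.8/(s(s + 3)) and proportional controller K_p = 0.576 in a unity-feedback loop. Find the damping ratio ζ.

ζ = 0.902

With unity feedback the closed-loop characteristic equation is s² + 3s + 0.576·4.8 = s² + 3s + 2.765 = 0.
So ω_n² = 2.765 ⇒ ω_n = 1.663 rad/s, and ζ = 3/(2ω_n) = 0.902.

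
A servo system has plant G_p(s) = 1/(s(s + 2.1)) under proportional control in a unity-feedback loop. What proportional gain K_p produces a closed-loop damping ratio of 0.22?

K_p = 22.8

Closed-loop characteristic equation: s² + 2.1s + K_p·1 = 0.
So ω_n = √(1K_p) and 2ζω_n = 2.1, giving ζ = 2.1/(2√(1K_p)).
Setting ζ = 0.22: √(1K_p) = 2.1/(2·0.22) = 4.773, so K_p = 22.78/1 = 22.8.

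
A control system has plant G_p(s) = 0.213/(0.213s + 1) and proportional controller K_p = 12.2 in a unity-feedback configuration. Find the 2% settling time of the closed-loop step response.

Closed loop: T(s) = K_p·G_p/(1+K_p·G_p) = 2.599/(0.213s + 1 + 2.599), with pole at s = −(1 + 2.599)/0.213 = −16.89.
τ = 1/16.89 = 0.05919 s, so 2% settling time ≈ 4τ = 0.237 s.

T_s ≈ 0.237 s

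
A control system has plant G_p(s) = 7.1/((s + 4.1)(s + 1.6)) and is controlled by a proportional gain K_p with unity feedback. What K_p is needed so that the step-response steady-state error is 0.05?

Steady-state error for a unit step on this type-0 loop is 1/(1 + K_p·G_p(0)).
G_p(0) = 1.082. Require 1/(1 + K_p·1.082) = 0.05, so 1 + 1.082·K_p = 20.
K_p = (20 − 1)/1.082 = 17.6.

K_p = 17.6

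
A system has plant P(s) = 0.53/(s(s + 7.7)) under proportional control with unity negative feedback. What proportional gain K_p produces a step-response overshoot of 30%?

From %OS = 100·exp(−πζ/√(1−ζ²)) = 30%, ζ = −ln(0.3)/√(π²+ln²(0.3)) = 0.3579.
Characteristic equation s² + 7.7s + 0.53K_p = 0 gives ζ = 7.7/(2√(0.53K_p)).
Setting ζ = 0.3579: √(0.53K_p) = 7.7/(2·0.3579) = 10.76, so K_p = 115.7/0.53 = 218.

K_p = 218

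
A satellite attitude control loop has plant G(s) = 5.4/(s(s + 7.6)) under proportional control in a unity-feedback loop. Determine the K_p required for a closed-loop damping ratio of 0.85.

Closed-loop characteristic equation: s² + 7.6s + K_p·5.4 = 0.
So ω_n = √(5.4K_p) and 2ζω_n = 7.6, giving ζ = 7.6/(2√(5.4K_p)).
Setting ζ = 0.85: √(5.4K_p) = 7.6/(2·0.85) = 4.471, so K_p = 19.99/5.4 = 3.7.

K_p = 3.7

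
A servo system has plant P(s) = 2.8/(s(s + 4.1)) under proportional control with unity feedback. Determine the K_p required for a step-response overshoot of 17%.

K_p = 6.22

From %OS = 100·exp(−πζ/√(1−ζ²)) = 17%, ζ = −ln(0.17)/√(π²+ln²(0.17)) = 0.4913.
Characteristic equation s² + 4.1s + 2.8K_p = 0 gives ζ = 4.1/(2√(2.8K_p)).
Setting ζ = 0.4913: √(2.8K_p) = 4.1/(2·0.4913) = 4.173, so K_p = 17.41/2.8 = 6.22.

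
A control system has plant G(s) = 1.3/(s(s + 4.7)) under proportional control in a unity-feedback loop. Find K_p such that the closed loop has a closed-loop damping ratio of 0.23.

K_p = 80.3

Closed-loop characteristic equation: s² + 4.7s + K_p·1.3 = 0.
So ω_n = √(1.3K_p) and 2ζω_n = 4.7, giving ζ = 4.7/(2√(1.3K_p)).
Setting ζ = 0.23: √(1.3K_p) = 4.7/(2·0.23) = 10.22, so K_p = 104.4/1.3 = 80.3.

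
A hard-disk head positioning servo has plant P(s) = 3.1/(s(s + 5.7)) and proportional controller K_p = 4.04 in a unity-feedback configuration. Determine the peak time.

From 1 + K_pP(s) = 0: s² + 5.7s + 12.52 = 0 ⇒ ω_n = 3.539, ζ = 0.8053.
Damped frequency ω_d = ω_n√(1−ζ²) = 2.098 rad/s, so peak time T_p = π/ω_d = 1.5 s.

T_p = 1.5 s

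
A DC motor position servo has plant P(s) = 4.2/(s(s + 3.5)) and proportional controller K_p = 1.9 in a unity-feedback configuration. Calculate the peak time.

T_p = 1.42 s

The closed-loop denominator s² + 3.5s + 7.98 gives ω_n = √7.98 = 2.825 and ζ = 3.5/(2ω_n) = 0.6195.
Damped frequency ω_d = ω_n√(1−ζ²) = 2.218 rad/s, so peak time T_p = π/ω_d = 1.42 s.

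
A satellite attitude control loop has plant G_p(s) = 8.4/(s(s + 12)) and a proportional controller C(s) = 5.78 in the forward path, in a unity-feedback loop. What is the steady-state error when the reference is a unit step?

The open loop C(s)G_p(s) has a pole at the origin (type 1), so the static position error constant is infinite and e_ss = 1/(1+∞) = 0.

0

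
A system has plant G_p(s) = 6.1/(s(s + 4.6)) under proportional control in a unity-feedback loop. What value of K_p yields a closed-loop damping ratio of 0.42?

K_p = 4.92

Closed-loop characteristic equation: s² + 4.6s + K_p·6.1 = 0.
So ω_n = √(6.1K_p) and 2ζω_n = 4.6, giving ζ = 4.6/(2√(6.1K_p)).
Setting ζ = 0.42: √(6.1K_p) = 4.6/(2·0.42) = 5.476, so K_p = 29.99/6.1 = 4.92.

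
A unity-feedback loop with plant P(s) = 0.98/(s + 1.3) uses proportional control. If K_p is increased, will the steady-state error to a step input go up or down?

The position error constant K_pos = K_p·P(0) grows with K_p, and e_ss = 1/(1+K_pos) falls.

decrease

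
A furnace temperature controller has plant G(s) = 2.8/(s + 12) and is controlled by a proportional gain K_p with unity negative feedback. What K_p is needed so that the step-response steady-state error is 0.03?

For a type-0 loop with proportional control, e_ss = 1/(1 + K_p·G(0)).
G(0) = 0.2333. Require 1/(1 + K_p·0.2333) = 0.03, so 1 + 0.2333·K_p = 33.33.
K_p = (33.33 − 1)/0.2333 = 139.

K_p = 139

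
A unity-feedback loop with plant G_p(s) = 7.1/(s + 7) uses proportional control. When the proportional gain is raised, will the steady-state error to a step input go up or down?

decrease

The position error constant K_pos = K_p·G_p(0) grows with K_p, and e_ss = 1/(1+K_pos) falls.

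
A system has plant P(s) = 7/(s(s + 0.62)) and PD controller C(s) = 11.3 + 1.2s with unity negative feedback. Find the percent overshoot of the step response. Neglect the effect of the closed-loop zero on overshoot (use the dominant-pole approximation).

Forward path: (11.3 + 1.2s)·7/(s(s+0.62)). The closed-loop characteristic equation is s² + (0.62 + 7·1.2)s + 7·11.3 = 0.
That is s² + 9.02s + 79.1 = 0, so ω_n = 8.894 rad/s and ζ = 9.02/(2·8.894) = 0.5071.
%OS = 100·exp(−πζ/√(1−ζ²)) = 15.7%.

15.7%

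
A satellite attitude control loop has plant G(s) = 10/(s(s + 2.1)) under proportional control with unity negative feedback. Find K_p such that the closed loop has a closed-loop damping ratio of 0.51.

K_p = 0.424

Closed-loop characteristic equation: s² + 2.1s + K_p·10 = 0.
So ω_n = √(10K_p) and 2ζω_n = 2.1, giving ζ = 2.1/(2√(10K_p)).
Setting ζ = 0.51: √(10K_p) = 2.1/(2·0.51) = 2.059, so K_p = 4.239/10 = 0.424.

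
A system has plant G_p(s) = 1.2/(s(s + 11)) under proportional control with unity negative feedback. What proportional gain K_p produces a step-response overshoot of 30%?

K_p = 197

From %OS = 100·exp(−πζ/√(1−ζ²)) = 30%, ζ = −ln(0.3)/√(π²+ln²(0.3)) = 0.3579.
Characteristic equation s² + 11s + 1.2K_p = 0 gives ζ = 11/(2√(1.2K_p)).
Setting ζ = 0.3579: √(1.2K_p) = 11/(2·0.3579) = 15.37, so K_p = 236.2/1.2 = 197.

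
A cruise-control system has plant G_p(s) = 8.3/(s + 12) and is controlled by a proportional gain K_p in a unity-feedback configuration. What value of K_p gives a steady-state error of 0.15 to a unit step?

K_p = 8.19

For a type-0 loop with proportional control, e_ss = 1/(1 + K_p·G_p(0)).
G_p(0) = 0.6917. Require 1/(1 + K_p·0.6917) = 0.15, so 1 + 0.6917·K_p = 6.667.
K_p = (6.667 − 1)/0.6917 = 8.19.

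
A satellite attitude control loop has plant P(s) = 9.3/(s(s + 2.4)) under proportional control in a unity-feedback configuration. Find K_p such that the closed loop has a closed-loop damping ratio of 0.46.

K_p = 0.732

Closed-loop characteristic equation: s² + 2.4s + K_p·9.3 = 0.
So ω_n = √(9.3K_p) and 2ζω_n = 2.4, giving ζ = 2.4/(2√(9.3K_p)).
Setting ζ = 0.46: √(9.3K_p) = 2.4/(2·0.46) = 2.609, so K_p = 6.805/9.3 = 0.732.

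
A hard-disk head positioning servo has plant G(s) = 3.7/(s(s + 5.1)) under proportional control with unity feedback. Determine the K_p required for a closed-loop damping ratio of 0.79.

Closed-loop characteristic equation: s² + 5.1s + K_p·3.7 = 0.
So ω_n = √(3.7K_p) and 2ζω_n = 5.1, giving ζ = 5.1/(2√(3.7K_p)).
Setting ζ = 0.79: √(3.7K_p) = 5.1/(2·0.79) = 3.228, so K_p = 10.42/3.7 = 2.82.

K_p = 2.82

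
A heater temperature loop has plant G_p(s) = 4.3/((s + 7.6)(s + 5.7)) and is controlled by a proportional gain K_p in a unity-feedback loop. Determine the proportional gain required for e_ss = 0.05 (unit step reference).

For a type-0 loop with proportional control, e_ss = 1/(1 + K_p·G_p(0)).
G_p(0) = 0.09926. Require 1/(1 + K_p·0.09926) = 0.05, so 1 + 0.09926·K_p = 20.
K_p = (20 − 1)/0.09926 = 191.

K_p = 191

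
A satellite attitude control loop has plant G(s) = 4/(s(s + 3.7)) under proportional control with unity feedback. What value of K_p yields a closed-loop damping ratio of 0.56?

K_p = 2.73

Closed-loop characteristic equation: s² + 3.7s + K_p·4 = 0.
So ω_n = √(4K_p) and 2ζω_n = 3.7, giving ζ = 3.7/(2√(4K_p)).
Setting ζ = 0.56: √(4K_p) = 3.7/(2·0.56) = 3.304, so K_p = 10.91/4 = 2.73.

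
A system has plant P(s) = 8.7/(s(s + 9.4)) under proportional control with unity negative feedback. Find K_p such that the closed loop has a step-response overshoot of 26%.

From %OS = 100·exp(−πζ/√(1−ζ²)) = 26%, ζ = −ln(0.26)/√(π²+ln²(0.26)) = 0.3941.
Characteristic equation s² + 9.4s + 8.7K_p = 0 gives ζ = 9.4/(2√(8.7K_p)).
Setting ζ = 0.3941: √(8.7K_p) = 9.4/(2·0.3941) = 11.93, so K_p = 142.2/8.7 = 16.3.

K_p = 16.3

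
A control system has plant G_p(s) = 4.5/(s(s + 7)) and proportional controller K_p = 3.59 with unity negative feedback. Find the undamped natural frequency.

ω_n = 4.02 rad/s

With unity feedback the closed-loop characteristic equation is s² + 7s + 3.59·4.5 = s² + 7s + 16.16 = 0.
So ω_n² = 16.16 ⇒ ω_n = 4.019 rad/s, and ζ = 7/(2ω_n) = 0.871.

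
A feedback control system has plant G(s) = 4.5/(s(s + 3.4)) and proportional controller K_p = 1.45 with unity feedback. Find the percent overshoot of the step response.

From 1 + K_pG(s) = 0: s² + 3.4s + 6.525 = 0 ⇒ ω_n = 2.554, ζ = 0.6655.
%OS = 100·exp(−πζ/√(1−ζ²)) = 100·exp(−π·0.6655/√0.5571) = 6.07%.

6.07%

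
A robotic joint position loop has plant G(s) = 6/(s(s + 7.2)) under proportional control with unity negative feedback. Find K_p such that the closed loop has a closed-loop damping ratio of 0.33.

Closed-loop characteristic equation: s² + 7.2s + K_p·6 = 0.
So ω_n = √(6K_p) and 2ζω_n = 7.2, giving ζ = 7.2/(2√(6K_p)).
Setting ζ = 0.33: √(6K_p) = 7.2/(2·0.33) = 10.91, so K_p = 119/6 = 19.8.

K_p = 19.8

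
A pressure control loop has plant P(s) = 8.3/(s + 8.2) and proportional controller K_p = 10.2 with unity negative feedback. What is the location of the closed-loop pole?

Closed-loop transfer function: T(s) = K_p·P(s)/(1 + K_p·P(s)) = 84.66/(s + 8.2 + 84.66) = 84.66/(s + 92.86).
The closed-loop pole is at s = −92.86.

s = -92.86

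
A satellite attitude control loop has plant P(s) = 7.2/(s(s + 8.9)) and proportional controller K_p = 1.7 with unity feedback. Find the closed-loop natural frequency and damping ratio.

ω_n = 3.5 rad/s, ζ = 1.27

1 + K_p·P(s) = 0 gives s² + 8.9s + 12.24 = 0.
So ω_n² = 12.24 ⇒ ω_n = 3.499 rad/s, and ζ = 8.9/(2ω_n) = 1.27.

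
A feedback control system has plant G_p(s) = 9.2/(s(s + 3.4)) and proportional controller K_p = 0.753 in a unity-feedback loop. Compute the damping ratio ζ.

1 + K_p·G_p(s) = 0 gives s² + 3.4s + 6.928 = 0.
So ω_n² = 6.928 ⇒ ω_n = 2.632 rad/s, and ζ = 3.4/(2ω_n) = 0.646.

ζ = 0.646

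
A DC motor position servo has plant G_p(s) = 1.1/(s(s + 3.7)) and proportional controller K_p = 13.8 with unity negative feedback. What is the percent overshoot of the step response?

18.4%

The closed-loop denominator s² + 3.7s + 15.18 gives ω_n = √15.18 = 3.896 and ζ = 3.7/(2ω_n) = 0.4748.
%OS = 100·exp(−πζ/√(1−ζ²)) = 100·exp(−π·0.4748/√0.7745) = 18.4%.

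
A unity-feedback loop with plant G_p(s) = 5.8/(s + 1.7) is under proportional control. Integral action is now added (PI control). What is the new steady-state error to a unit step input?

0

The integrator makes K_pos = lim_{s→0} C(s)G(s) infinite, so e_ss = 1/(1+K_pos) = 0.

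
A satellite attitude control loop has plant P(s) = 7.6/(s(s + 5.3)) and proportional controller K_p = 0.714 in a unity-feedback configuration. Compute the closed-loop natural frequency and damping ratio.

ω_n = 2.33 rad/s, ζ = 1.14

With unity feedback the closed-loop characteristic equation is s² + 5.3s + 0.714·7.6 = s² + 5.3s + 5.426 = 0.
So ω_n² = 5.426 ⇒ ω_n = 2.329 rad/s, and ζ = 5.3/(2ω_n) = 1.14.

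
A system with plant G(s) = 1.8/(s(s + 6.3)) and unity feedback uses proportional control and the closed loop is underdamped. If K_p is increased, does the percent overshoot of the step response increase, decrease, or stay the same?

ζ = 6.3/(2√(1.8K_p)) decreases as K_p grows; lower damping means more overshoot.

increase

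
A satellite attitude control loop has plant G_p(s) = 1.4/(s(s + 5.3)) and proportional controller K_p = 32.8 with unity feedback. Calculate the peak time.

T_p = 0.504 s

From 1 + K_pG_p(s) = 0: s² + 5.3s + 45.92 = 0 ⇒ ω_n = 6.776, ζ = 0.3911.
Damped frequency ω_d = ω_n√(1−ζ²) = 6.237 rad/s, so peak time T_p = π/ω_d = 0.504 s.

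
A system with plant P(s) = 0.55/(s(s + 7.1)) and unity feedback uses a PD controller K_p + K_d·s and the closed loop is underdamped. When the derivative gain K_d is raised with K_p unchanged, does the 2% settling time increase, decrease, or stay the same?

decrease

Characteristic equation s² + (7.1 + 0.55K_d)s + 0.55K_p = 0: raising K_d increases ζω_n = (7.1+0.55K_d)/2 while the loop stays underdamped, so T_s ≈ 4/(ζω_n) decreases.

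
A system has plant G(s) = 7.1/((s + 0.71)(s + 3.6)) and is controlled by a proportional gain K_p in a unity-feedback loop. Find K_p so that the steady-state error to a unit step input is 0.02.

For a type-0 loop with proportional control, e_ss = 1/(1 + K_p·G(0)).
G(0) = 2.778. Require 1/(1 + K_p·2.778) = 0.02, so 1 + 2.778·K_p = 50.
K_p = (50 − 1)/2.778 = 17.6.

K_p = 17.6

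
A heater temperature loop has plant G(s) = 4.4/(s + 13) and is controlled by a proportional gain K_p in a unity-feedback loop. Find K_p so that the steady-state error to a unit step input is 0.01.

For a type-0 loop with proportional control, e_ss = 1/(1 + K_p·G(0)).
G(0) = 0.3385. Require 1/(1 + K_p·0.3385) = 0.01, so 1 + 0.3385·K_p = 100.
K_p = (100 − 1)/0.3385 = 292.

K_p = 292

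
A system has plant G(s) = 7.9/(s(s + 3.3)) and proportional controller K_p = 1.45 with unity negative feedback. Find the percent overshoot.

17.3%

From 1 + K_pG(s) = 0: s² + 3.3s + 11.46 = 0 ⇒ ω_n = 3.385, ζ = 0.4875.
%OS = 100·exp(−πζ/√(1−ζ²)) = 100·exp(−π·0.4875/√0.7623) = 17.3%.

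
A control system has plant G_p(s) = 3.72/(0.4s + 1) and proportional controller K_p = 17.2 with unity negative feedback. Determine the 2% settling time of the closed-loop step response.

Closed loop: T(s) = K_p·G_p/(1+K_p·G_p) = 63.98/(0.4s + 1 + 63.98), with pole at s = −(1 + 63.98)/0.4 = −162.5.
τ = 1/162.5 = 0.006155 s, so 2% settling time ≈ 4τ = 0.0246 s.

T_s ≈ 0.0246 s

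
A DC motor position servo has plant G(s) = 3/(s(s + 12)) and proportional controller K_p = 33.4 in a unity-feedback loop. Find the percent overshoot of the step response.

The closed-loop denominator s² + 12s + 100.2 gives ω_n = √100.2 = 10.01 and ζ = 12/(2ω_n) = 0.5994.
%OS = 100·exp(−πζ/√(1−ζ²)) = 100·exp(−π·0.5994/√0.6407) = 9.51%.

9.51%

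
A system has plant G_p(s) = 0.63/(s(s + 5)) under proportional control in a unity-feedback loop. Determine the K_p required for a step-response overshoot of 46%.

From %OS = 100·exp(−πζ/√(1−ζ²)) = 46%, ζ = −ln(0.46)/√(π²+ln²(0.46)) = 0.24.
Characteristic equation s² + 5s + 0.63K_p = 0 gives ζ = 5/(2√(0.63K_p)).
Setting ζ = 0.24: √(0.63K_p) = 5/(2·0.24) = 10.42, so K_p = 108.5/0.63 = 172.

K_p = 172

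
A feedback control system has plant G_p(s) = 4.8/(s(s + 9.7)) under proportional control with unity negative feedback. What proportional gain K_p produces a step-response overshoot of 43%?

K_p = 72.8

From %OS = 100·exp(−πζ/√(1−ζ²)) = 43%, ζ = −ln(0.43)/√(π²+ln²(0.43)) = 0.2594.
Characteristic equation s² + 9.7s + 4.8K_p = 0 gives ζ = 9.7/(2√(4.8K_p)).
Setting ζ = 0.2594: √(4.8K_p) = 9.7/(2·0.2594) = 18.69, so K_p = 349.5/4.8 = 72.8.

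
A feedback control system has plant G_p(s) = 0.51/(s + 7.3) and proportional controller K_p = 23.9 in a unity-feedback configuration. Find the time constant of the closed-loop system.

τ = 0.0513 s

Closed-loop transfer function: T(s) = K_p·G_p(s)/(1 + K_p·G_p(s)) = 12.19/(s + 7.3 + 12.19) = 12.19/(s + 19.49).
Time constant τ = 1/19.49 = 0.0513 s.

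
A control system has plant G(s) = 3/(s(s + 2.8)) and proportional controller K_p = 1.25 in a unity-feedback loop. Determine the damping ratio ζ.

ζ = 0.723

With unity feedback the closed-loop characteristic equation is s² + 2.8s + 1.25·3 = s² + 2.8s + 3.75 = 0.
So ω_n² = 3.75 ⇒ ω_n = 1.936 rad/s, and ζ = 2.8/(2ω_n) = 0.723.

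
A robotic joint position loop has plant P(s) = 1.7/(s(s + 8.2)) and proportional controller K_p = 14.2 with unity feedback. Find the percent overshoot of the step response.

0.859%

The closed-loop denominator s² + 8.2s + 24.14 gives ω_n = √24.14 = 4.913 and ζ = 8.2/(2ω_n) = 0.8345.
%OS = 100·exp(−πζ/√(1−ζ²)) = 100·exp(−π·0.8345/√0.3036) = 0.859%.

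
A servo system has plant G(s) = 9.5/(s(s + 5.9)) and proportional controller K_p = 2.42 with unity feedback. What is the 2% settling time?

T_s ≈ 1.36 s

Closed-loop characteristic equation: s² + 5.9s + 22.99 = 0, so ω_n = 4.795 rad/s and ζ = 5.9/(2·4.795) = 0.6153.
2% settling time T_s ≈ 4/(ζω_n) = 4/2.95 = 1.36 s.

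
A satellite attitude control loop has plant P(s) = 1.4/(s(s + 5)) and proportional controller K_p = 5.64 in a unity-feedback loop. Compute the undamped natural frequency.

ω_n = 2.81 rad/s

1 + K_p·P(s) = 0 gives s² + 5s + 7.896 = 0.
Matching s² + 2ζω_n s + ω_n²: ω_n = √7.896 = 2.81 rad/s and 2ζω_n = 5, so ζ = 5/(2·2.81) = 0.89.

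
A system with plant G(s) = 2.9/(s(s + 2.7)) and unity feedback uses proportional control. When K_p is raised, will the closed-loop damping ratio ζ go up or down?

decrease

ζ = 2.7/(2√(2.9K_p)); increasing K_p raises the denominator, so ζ falls.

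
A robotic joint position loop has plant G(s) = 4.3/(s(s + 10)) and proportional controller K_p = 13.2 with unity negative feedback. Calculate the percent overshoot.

Closed-loop characteristic equation: s² + 10s + 56.76 = 0, so ω_n = 7.534 rad/s and ζ = 10/(2·7.534) = 0.6637.
%OS = 100·exp(−πζ/√(1−ζ²)) = 100·exp(−π·0.6637/√0.5595) = 6.16%.

6.16%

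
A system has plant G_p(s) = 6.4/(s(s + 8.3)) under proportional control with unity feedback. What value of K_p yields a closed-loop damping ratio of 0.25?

Closed-loop characteristic equation: s² + 8.3s + K_p·6.4 = 0.
So ω_n = √(6.4K_p) and 2ζω_n = 8.3, giving ζ = 8.3/(2√(6.4K_p)).
Setting ζ = 0.25: √(6.4K_p) = 8.3/(2·0.25) = 16.6, so K_p = 275.6/6.4 = 43.1.

K_p = 43.1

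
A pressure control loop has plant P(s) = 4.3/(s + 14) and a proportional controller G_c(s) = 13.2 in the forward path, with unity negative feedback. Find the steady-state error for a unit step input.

0.198

The loop is type 0. Static position error constant K_pos = G_c(0)·P(0) = 13.2·0.3071 = 4.054.
Steady-state error to a unit step: e_ss = 1/(1+K_pos) = 1/5.054 = 0.198.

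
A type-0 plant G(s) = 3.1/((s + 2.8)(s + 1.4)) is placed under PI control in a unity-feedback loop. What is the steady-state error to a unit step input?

The PI controller's integrator makes the forward path type 1, so e_ss to a step is zero.

0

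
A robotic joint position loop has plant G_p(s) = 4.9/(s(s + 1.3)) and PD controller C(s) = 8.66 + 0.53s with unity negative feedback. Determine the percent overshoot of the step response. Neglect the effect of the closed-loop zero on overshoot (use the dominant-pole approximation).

Forward path: (8.66 + 0.53s)·4.9/(s(s+1.3)). The closed-loop characteristic equation is s² + (1.3 + 4.9·0.53)s + 4.9·8.66 = 0.
That is s² + 3.897s + 42.43 = 0, so ω_n = 6.514 rad/s and ζ = 3.897/(2·6.514) = 0.2991.
%OS = 100·exp(−πζ/√(1−ζ²)) = 37.4%.

37.4%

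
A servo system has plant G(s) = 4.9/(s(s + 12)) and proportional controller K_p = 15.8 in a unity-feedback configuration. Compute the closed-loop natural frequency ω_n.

1 + K_p·G(s) = 0 gives s² + 12s + 77.42 = 0.
Matching s² + 2ζω_n s + ω_n²: ω_n = √77.42 = 8.799 rad/s and 2ζω_n = 12, so ζ = 12/(2·8.799) = 0.682.

ω_n = 8.8 rad/s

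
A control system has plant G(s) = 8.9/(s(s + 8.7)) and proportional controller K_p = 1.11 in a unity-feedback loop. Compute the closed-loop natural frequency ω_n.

The closed-loop denominator is s(s+8.7) + 1.11·8.9 = s² + 8.7s + 9.879.
So ω_n² = 9.879 ⇒ ω_n = 3.143 rad/s, and ζ = 8.7/(2ω_n) = 1.38.

ω_n = 3.14 rad/s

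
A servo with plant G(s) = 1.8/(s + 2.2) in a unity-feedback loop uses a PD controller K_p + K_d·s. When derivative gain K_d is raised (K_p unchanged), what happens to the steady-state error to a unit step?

unchanged

At s = 0 the derivative term contributes nothing: C(0) = K_p regardless of K_d, so K_pos = K_p·G(0) and e_ss are unchanged.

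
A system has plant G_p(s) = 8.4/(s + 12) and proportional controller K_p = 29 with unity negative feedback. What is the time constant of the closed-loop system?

Closed-loop transfer function: T(s) = K_p·G_p(s)/(1 + K_p·G_p(s)) = 243.6/(s + 12 + 243.6) = 243.6/(s + 255.6).
Time constant τ = 1/255.6 = 0.00391 s.

τ = 0.00391 s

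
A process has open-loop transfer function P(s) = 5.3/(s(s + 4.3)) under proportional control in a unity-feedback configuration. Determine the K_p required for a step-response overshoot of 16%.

From %OS = 100·exp(−πζ/√(1−ζ²)) = 16%, ζ = −ln(0.16)/√(π²+ln²(0.16)) = 0.5039.
Characteristic equation s² + 4.3s + 5.3K_p = 0 gives ζ = 4.3/(2√(5.3K_p)).
Setting ζ = 0.5039: √(5.3K_p) = 4.3/(2·0.5039) = 4.267, so K_p = 18.21/5.3 = 3.44.

K_p = 3.44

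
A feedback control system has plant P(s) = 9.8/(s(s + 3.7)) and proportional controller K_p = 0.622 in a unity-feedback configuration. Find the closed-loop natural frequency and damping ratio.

ω_n = 2.47 rad/s, ζ = 0.749

With unity feedback the closed-loop characteristic equation is s² + 3.7s + 0.622·9.8 = s² + 3.7s + 6.096 = 0.
So ω_n² = 6.096 ⇒ ω_n = 2.469 rad/s, and ζ = 3.7/(2ω_n) = 0.749.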